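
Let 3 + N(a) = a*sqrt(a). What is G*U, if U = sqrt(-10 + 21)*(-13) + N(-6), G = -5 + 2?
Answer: 9 + 39*sqrt(11) + 18*I*sqrt(6) ≈ 138.35 + 44.091*I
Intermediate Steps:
N(a) = -3 + a**(3/2) (N(a) = -3 + a*sqrt(a) = -3 + a**(3/2))
G = -3
U = -3 - 13*sqrt(11) - 6*I*sqrt(6) (U = sqrt(-10 + 21)*(-13) + (-3 + (-6)**(3/2)) = sqrt(11)*(-13) + (-3 - 6*I*sqrt(6)) = -13*sqrt(11) + (-3 - 6*I*sqrt(6)) = -3 - 13*sqrt(11) - 6*I*sqrt(6) ≈ -46.116 - 14.697*I)
G*U = -3*(-3 - 13*sqrt(11) - 6*I*sqrt(6)) = 9 + 39*sqrt(11) + 18*I*sqrt(6)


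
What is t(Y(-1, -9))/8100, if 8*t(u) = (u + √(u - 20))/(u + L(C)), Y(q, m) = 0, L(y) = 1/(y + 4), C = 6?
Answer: I*√5/3240 ≈ 0.00069014*I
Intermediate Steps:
L(y) = 1/(4 + y)
t(u) = (u + √(-20 + u))/(8*(⅒ + u)) (t(u) = ((u + √(u - 20))/(u + 1/(4 + 6)))/8 = ((u + √(-20 + u))/(u + 1/10))/8 = ((u + √(-20 + u))/(u + ⅒))/8 = ((u + √(-20 + u))/(⅒ + u))/8 = (u + √(-20 + u))/(8*(⅒ + u)))
t(Y(-1, -9))/8100 = (5*(0 + √(-20 + 0))/(4*(1 + 10*0)))/8100 = (5*(0 + √(-20))/(4*(1 + 0)))*(1/8100) = ((5/4)*(0 + 2*I*√5)/1)*(1/8100) = ((5/4)*1*(2*I*√5))*(1/8100) = (5*I*√5/2)*(1/8100) = I*√5/3240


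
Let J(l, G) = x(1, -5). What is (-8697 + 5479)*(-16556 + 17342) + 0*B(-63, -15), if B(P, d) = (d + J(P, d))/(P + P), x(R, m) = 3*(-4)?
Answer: -2529348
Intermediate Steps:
x(R, m) = -12
J(l, G) = -12
B(P, d) = (-12 + d)/(2*P) (B(P, d) = (d - 12)/(P + P) = (-12 + d)/((2*P)) = (-12 + d)*(1/(2*P)) = (-12 + d)/(2*P))
(-8697 + 5479)*(-16556 + 17342) + 0*B(-63, -15) = (-8697 + 5479)*(-16556 + 17342) + 0*((½)*(-12 - 15)/(-63)) = -3218*786 + 0*((½)*(-1/63)*(-27)) = -2529348 + 0*(3/14) = -2529348 + 0 = -2529348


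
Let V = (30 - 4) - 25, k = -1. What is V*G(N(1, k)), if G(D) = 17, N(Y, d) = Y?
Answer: 17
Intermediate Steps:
V = 1 (V = 26 - 25 = 1)
V*G(N(1, k)) = 1*17 = 17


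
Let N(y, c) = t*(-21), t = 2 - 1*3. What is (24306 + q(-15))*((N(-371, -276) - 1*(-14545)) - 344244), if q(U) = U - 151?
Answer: -7958426920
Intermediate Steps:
q(U) = -151 + U
t = -1 (t = 2 - 3 = -1)
N(y, c) = 21 (N(y, c) = -1*(-21) = 21)
(24306 + q(-15))*((N(-371, -276) - 1*(-14545)) - 344244) = (24306 + (-151 - 15))*((21 - 1*(-14545)) - 344244) = (24306 - 166)*((21 + 14545) - 344244) = 24140*(14566 - 344244) = 24140*(-329678) = -7958426920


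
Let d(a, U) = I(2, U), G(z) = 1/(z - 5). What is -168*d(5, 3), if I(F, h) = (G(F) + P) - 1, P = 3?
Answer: -280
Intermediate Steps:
G(z) = 1/(-5 + z)
I(F, h) = 2 + 1/(-5 + F) (I(F, h) = (1/(-5 + F) + 3) - 1 = (3 + 1/(-5 + F)) - 1 = 2 + 1/(-5 + F))
d(a, U) = 5/3 (d(a, U) = (-9 + 2*2)/(-5 + 2) = (-9 + 4)/(-3) = -⅓*(-5) = 5/3)
-168*d(5, 3) = -168*5/3 = -280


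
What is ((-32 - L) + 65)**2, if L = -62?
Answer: 9025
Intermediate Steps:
((-32 - L) + 65)**2 = ((-32 - 1*(-62)) + 65)**2 = ((-32 + 62) + 65)**2 = (30 + 65)**2 = 95**2 = 9025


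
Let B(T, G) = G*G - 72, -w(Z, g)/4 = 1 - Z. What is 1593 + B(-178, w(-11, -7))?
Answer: 3825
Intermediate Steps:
w(Z, g) = -4 + 4*Z (w(Z, g) = -4*(1 - Z) = -4 + 4*Z)
B(T, G) = -72 + G² (B(T, G) = G² - 72 = -72 + G²)
1593 + B(-178, w(-11, -7)) = 1593 + (-72 + (-4 + 4*(-11))²) = 1593 + (-72 + (-4 - 44)²) = 1593 + (-72 + (-48)²) = 1593 + (-72 + 2304) = 1593 + 2232 = 3825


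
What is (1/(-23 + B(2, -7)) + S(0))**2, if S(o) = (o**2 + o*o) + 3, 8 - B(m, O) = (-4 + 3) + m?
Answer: 2209/256 ≈ 8.6289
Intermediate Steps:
B(m, O) = 9 - m (B(m, O) = 8 - ((-4 + 3) + m) = 8 - (-1 + m) = 8 + (1 - m) = 9 - m)
S(o) = 3 + 2*o**2 (S(o) = (o**2 + o**2) + 3 = 2*o**2 + 3 = 3 + 2*o**2)
(1/(-23 + B(2, -7)) + S(0))**2 = (1/(-23 + (9 - 1*2)) + (3 + 2*0**2))**2 = (1/(-23 + (9 - 2)) + (3 + 2*0))**2 = (1/(-23 + 7) + (3 + 0))**2 = (1/(-16) + 3)**2 = (-1/16 + 3)**2 = (47/16)**2 = 2209/256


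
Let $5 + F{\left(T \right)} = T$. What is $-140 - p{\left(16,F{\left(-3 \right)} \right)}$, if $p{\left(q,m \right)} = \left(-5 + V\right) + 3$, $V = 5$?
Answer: $-143$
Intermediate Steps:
$F{\left(T \right)} = -5 + T$
$p{\left(q,m \right)} = 3$ ($p{\left(q,m \right)} = \left(-5 + 5\right) + 3 = 0 + 3 = 3$)
$-140 - p{\left(16,F{\left(-3 \right)} \right)} = -140 - 3 = -143$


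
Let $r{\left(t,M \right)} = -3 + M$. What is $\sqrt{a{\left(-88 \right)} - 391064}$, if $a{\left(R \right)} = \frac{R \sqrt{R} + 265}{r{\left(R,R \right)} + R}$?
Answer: $\frac{\sqrt{-12530129059 + 31504 i \sqrt{22}}}{179} \approx 0.0036874 + 625.35 i$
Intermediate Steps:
$a{\left(R \right)} = \frac{265 + R^{\frac{3}{2}}}{-3 + 2 R}$ ($a{\left(R \right)} = \frac{R \sqrt{R} + 265}{\left(-3 + R\right) + R} = \frac{R^{\frac{3}{2}} + 265}{-3 + 2 R} = \frac{265 + R^{\frac{3}{2}}}{-3 + 2 R}$)
$\sqrt{a{\left(-88 \right)} - 391064} = \sqrt{\frac{265 + \left(-88\right)^{\frac{3}{2}}}{-3 + 2 \left(-88\right)} - 391064} = \sqrt{\frac{265 - 176 i \sqrt{22}}{-3 - 176} - 391064} = \sqrt{\frac{265 - 176 i \sqrt{22}}{-179} - 391064} = \sqrt{- \frac{265 - 176 i \sqrt{22}}{179} - 391064} = \sqrt{\left(- \frac{265}{179} + \frac{176 i \sqrt{22}}{179}\right) - 391064} = \sqrt{- \frac{70000721}{179} + \frac{176 i \sqrt{22}}{179}}$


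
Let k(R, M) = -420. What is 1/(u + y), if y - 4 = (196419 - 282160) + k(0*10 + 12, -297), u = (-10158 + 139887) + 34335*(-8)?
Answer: -1/231108 ≈ -4.3270e-6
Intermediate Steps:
u = -144951 (u = 129729 - 274680 = -144951)
y = -86157 (y = 4 + ((196419 - 282160) - 420) = 4 + (-85741 - 420) = 4 - 86161 = -86157)
1/(u + y) = 1/(-144951 - 86157) = 1/(-231108) = -1/231108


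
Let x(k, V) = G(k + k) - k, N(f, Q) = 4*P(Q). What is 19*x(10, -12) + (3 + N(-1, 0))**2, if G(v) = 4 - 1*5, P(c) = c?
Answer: -200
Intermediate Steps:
N(f, Q) = 4*Q
G(v) = -1 (G(v) = 4 - 5 = -1)
x(k, V) = -1 - k
19*x(10, -12) + (3 + N(-1, 0))**2 = 19*(-1 - 1*10) + (3 + 4*0)**2 = 19*(-1 - 10) + (3 + 0)**2 = 19*(-11) + 3**2 = -209 + 9 = -200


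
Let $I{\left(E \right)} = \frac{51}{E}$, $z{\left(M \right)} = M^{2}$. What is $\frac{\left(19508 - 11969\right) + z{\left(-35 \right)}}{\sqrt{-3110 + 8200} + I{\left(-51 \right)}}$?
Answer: $\frac{1252}{727} + \frac{1252 \sqrt{5090}}{727} \approx 124.59$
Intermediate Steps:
$\frac{\left(19508 - 11969\right) + z{\left(-35 \right)}}{\sqrt{-3110 + 8200} + I{\left(-51 \right)}} = \frac{\left(19508 - 11969\right) + \left(-35\right)^{2}}{\sqrt{-3110 + 8200} + \frac{51}{-51}} = \frac{\left(19508 - 11969\right) + 1225}{\sqrt{5090} + 51 \left(- \frac{1}{51}\right)} = \frac{7539 + 1225}{\sqrt{5090} - 1} = \frac{8764}{-1 + \sqrt{5090}}$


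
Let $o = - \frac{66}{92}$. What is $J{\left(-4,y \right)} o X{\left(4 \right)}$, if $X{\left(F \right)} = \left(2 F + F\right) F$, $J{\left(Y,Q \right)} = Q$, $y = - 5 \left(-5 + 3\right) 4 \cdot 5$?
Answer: $- \frac{158400}{23} \approx -6887.0$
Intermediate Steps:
$y = 200$ ($y = \left(-5\right) \left(-2\right) 4 \cdot 5 = 10 \cdot 4 \cdot 5 = 40 \cdot 5 = 200$)
$o = - \frac{33}{46}$ ($o = \left(-66\right) \frac{1}{92} = - \frac{33}{46} \approx -0.71739$)
$X{\left(F \right)} = 3 F^{2}$ ($X{\left(F \right)} = 3 F F = 3 F^{2}$)
$J{\left(-4,y \right)} o X{\left(4 \right)} = 200 \left(- \frac{33}{46}\right) 3 \cdot 4^{2} = - \frac{3300 \cdot 3 \cdot 16}{23} = \left(- \frac{3300}{23}\right) 48 = - \frac{158400}{23}$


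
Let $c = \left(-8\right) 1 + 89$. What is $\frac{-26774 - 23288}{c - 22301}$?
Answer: $\frac{25031}{11110} \approx 2.253$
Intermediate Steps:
$c = 81$ ($c = -8 + 89 = 81$)
$\frac{-26774 - 23288}{c - 22301} = \frac{-26774 - 23288}{81 - 22301} = - \frac{50062}{-22220} = \left(-50062\right) \left(- \frac{1}{22220}\right) = \frac{25031}{11110}$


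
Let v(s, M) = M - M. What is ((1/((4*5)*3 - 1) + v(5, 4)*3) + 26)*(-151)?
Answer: -231785/59 ≈ -3928.6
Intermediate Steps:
v(s, M) = 0
((1/((4*5)*3 - 1) + v(5, 4)*3) + 26)*(-151) = ((1/((4*5)*3 - 1) + 0*3) + 26)*(-151) = ((1/(20*3 - 1) + 0) + 26)*(-151) = ((1/(60 - 1) + 0) + 26)*(-151) = ((1/59 + 0) + 26)*(-151) = (1/59 + 26)*(-151) = (1535/59)*(-151) = -231785/59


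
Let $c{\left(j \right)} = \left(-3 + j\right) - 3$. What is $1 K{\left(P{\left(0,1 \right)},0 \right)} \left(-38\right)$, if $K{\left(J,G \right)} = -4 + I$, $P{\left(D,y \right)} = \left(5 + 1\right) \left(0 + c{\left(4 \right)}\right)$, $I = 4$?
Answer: $0$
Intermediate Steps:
$c{\left(j \right)} = -6 + j$
$P{\left(D,y \right)} = -12$ ($P{\left(D,y \right)} = \left(5 + 1\right) \left(0 + \left(-6 + 4\right)\right) = 6 \left(0 - 2\right) = 6 \left(-2\right) = -12$)
$K{\left(J,G \right)} = 0$ ($K{\left(J,G \right)} = -4 + 4 = 0$)
$1 K{\left(P{\left(0,1 \right)},0 \right)} \left(-38\right) = 1 \cdot 0 \left(-38\right) = 0 \left(-38\right) = 0$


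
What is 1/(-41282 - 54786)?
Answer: -1/96068 ≈ -1.0409e-5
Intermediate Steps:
1/(-41282 - 54786) = 1/(-96068) = -1/96068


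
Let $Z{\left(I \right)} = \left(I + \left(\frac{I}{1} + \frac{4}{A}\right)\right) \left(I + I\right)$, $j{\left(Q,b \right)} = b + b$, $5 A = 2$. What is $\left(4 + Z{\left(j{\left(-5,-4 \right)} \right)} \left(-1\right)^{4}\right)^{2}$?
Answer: $10000$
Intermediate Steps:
$A = \frac{2}{5}$ ($A = \frac{1}{5} \cdot 2 = \frac{2}{5} \approx 0.4$)
$j{\left(Q,b \right)} = 2 b$
$Z{\left(I \right)} = 2 I \left(10 + 2 I\right)$ ($Z{\left(I \right)} = \left(I + \left(\frac{I}{1} + \frac{4}{\frac{2}{5}}\right)\right) \left(I + I\right) = \left(I + \left(I 1 + 4 \cdot \frac{5}{2}\right)\right) 2 I = \left(I + \left(I + 10\right)\right) 2 I = \left(I + \left(10 + I\right)\right) 2 I = \left(10 + 2 I\right) 2 I = 2 I \left(10 + 2 I\right)$)
$\left(4 + Z{\left(j{\left(-5,-4 \right)} \right)} \left(-1\right)^{4}\right)^{2} = \left(4 + 4 \cdot 2 \left(-4\right) \left(5 + 2 \left(-4\right)\right) \left(-1\right)^{4}\right)^{2} = \left(4 + 4 \left(-8\right) \left(5 - 8\right) 1\right)^{2} = \left(4 + 4 \left(-8\right) \left(-3\right) 1\right)^{2} = \left(4 + 96 \cdot 1\right)^{2} = \left(4 + 96\right)^{2} = 100^{2} = 10000$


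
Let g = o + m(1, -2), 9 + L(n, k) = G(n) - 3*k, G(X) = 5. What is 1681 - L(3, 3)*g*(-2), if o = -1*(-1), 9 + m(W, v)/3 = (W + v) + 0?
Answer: 2435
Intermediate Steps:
m(W, v) = -27 + 3*W + 3*v (m(W, v) = -27 + 3*((W + v) + 0) = -27 + 3*(W + v) = -27 + (3*W + 3*v) = -27 + 3*W + 3*v)
L(n, k) = -4 - 3*k (L(n, k) = -9 + (5 - 3*k) = -4 - 3*k)
o = 1
g = -29 (g = 1 + (-27 + 3*1 + 3*(-2)) = 1 + (-27 + 3 - 6) = 1 - 30 = -29)
1681 - L(3, 3)*g*(-2) = 1681 - (-4 - 3*3)*(-29)*(-2) = 1681 - (-4 - 9)*(-29)*(-2) = 1681 - (-13*(-29))*(-2) = 1681 - 377*(-2) = 1681 - 1*(-754) = 1681 + 754 = 2435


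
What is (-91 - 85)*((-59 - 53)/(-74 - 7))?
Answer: -19712/81 ≈ -243.36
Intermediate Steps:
(-91 - 85)*((-59 - 53)/(-74 - 7)) = -(-19712)/(-81) = -(-19712)*(-1)/81 = -176*112/81 = -19712/81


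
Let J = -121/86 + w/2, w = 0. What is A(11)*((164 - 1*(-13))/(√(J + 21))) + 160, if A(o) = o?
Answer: 160 + 1947*√144910/1685 ≈ 599.86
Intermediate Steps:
J = -121/86 (J = -121/86 + 0/2 = -121*1/86 + 0*(½) = -121/86 + 0 = -121/86 ≈ -1.4070)
A(11)*((164 - 1*(-13))/(√(J + 21))) + 160 = 11*((164 - 1*(-13))/(√(-121/86 + 21))) + 160 = 11*((164 + 13)/(√(1685/86))) + 160 = 11*(177/((√144910/86))) + 160 = 11*(177*(√144910/1685)) + 160 = 11*(177*√144910/1685) + 160 = 1947*√144910/1685 + 160 = 160 + 1947*√144910/1685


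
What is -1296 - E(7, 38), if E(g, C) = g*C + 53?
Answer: -1615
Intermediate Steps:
E(g, C) = 53 + C*g (E(g, C) = C*g + 53 = 53 + C*g)
-1296 - E(7, 38) = -1296 - (53 + 38*7) = -1296 - (53 + 266) = -1296 - 1*319 = -1296 - 319 = -1615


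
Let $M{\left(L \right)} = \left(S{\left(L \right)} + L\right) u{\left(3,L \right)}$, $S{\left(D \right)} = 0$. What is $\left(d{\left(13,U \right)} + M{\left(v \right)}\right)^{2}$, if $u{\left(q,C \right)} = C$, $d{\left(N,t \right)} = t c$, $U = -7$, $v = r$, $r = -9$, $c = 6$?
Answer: $1521$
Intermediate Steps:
$v = -9$
$d{\left(N,t \right)} = 6 t$ ($d{\left(N,t \right)} = t 6 = 6 t$)
$M{\left(L \right)} = L^{2}$ ($M{\left(L \right)} = \left(0 + L\right) L = L L = L^{2}$)
$\left(d{\left(13,U \right)} + M{\left(v \right)}\right)^{2} = \left(6 \left(-7\right) + \left(-9\right)^{2}\right)^{2} = \left(-42 + 81\right)^{2} = 39^{2} = 1521$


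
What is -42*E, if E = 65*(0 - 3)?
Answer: 8190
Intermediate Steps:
E = -195 (E = 65*(-3) = -195)
-42*E = -42*(-195) = 8190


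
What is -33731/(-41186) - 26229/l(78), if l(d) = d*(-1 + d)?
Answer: -10448562/2944799 ≈ -3.5481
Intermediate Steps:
-33731/(-41186) - 26229/l(78) = -33731/(-41186) - 26229*1/(78*(-1 + 78)) = -33731*(-1/41186) - 26229/(78*77) = 33731/41186 - 26229/6006 = 33731/41186 - 26229*1/6006 = 33731/41186 - 1249/286 = -10448562/2944799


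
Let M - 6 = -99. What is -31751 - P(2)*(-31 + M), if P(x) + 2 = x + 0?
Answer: -31751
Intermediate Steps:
M = -93 (M = 6 - 99 = -93)
P(x) = -2 + x (P(x) = -2 + (x + 0) = -2 + x)
-31751 - P(2)*(-31 + M) = -31751 - (-2 + 2)*(-31 - 93) = -31751 - 0*(-124) = -31751 - 1*0 = -31751 + 0 = -31751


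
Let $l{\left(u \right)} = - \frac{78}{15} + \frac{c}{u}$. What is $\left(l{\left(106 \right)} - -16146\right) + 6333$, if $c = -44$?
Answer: $\frac{5955447}{265} \approx 22473.0$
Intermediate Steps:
$l{\left(u \right)} = - \frac{26}{5} - \frac{44}{u}$ ($l{\left(u \right)} = - \frac{78}{15} - \frac{44}{u} = \left(-78\right) \frac{1}{15} - \frac{44}{u} = - \frac{26}{5} - \frac{44}{u}$)
$\left(l{\left(106 \right)} - -16146\right) + 6333 = \left(\left(- \frac{26}{5} - \frac{44}{106}\right) - -16146\right) + 6333 = \left(\left(- \frac{26}{5} - \frac{22}{53}\right) + 16146\right) + 6333 = \left(- \frac{1488}{265} + 16146\right) + 6333 = \frac{4277202}{265} + 6333 = \frac{5955447}{265}$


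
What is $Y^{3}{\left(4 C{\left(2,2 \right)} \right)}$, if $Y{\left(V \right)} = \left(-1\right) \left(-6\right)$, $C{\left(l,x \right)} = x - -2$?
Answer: $216$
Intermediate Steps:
$C{\left(l,x \right)} = 2 + x$ ($C{\left(l,x \right)} = x + 2 = 2 + x$)
$Y{\left(V \right)} = 6$
$Y^{3}{\left(4 C{\left(2,2 \right)} \right)} = 6^{3} = 216$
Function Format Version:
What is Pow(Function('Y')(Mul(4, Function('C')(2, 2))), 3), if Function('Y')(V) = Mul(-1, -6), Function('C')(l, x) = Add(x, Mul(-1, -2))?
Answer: 216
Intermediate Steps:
Function('C')(l, x) = Add(2, x) (Function('C')(l, x) = Add(x, 2) = Add(2, x))
Function('Y')(V) = 6
Pow(Function('Y')(Mul(4, Function('C')(2, 2))), 3) = Pow(6, 3) = 216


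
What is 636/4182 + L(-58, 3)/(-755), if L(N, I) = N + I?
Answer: 23673/105247 ≈ 0.22493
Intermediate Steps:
L(N, I) = I + N
636/4182 + L(-58, 3)/(-755) = 636/4182 + (3 - 58)/(-755) = 636*(1/4182) - 55*(-1/755) = 106/697 + 11/151 = 23673/105247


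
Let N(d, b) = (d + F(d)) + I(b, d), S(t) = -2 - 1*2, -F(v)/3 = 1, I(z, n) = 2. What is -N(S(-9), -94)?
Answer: 5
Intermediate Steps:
F(v) = -3 (F(v) = -3*1 = -3)
S(t) = -4 (S(t) = -2 - 2 = -4)
N(d, b) = -1 + d (N(d, b) = (d - 3) + 2 = (-3 + d) + 2 = -1 + d)
-N(S(-9), -94) = -(-1 - 4) = -1*(-5) = 5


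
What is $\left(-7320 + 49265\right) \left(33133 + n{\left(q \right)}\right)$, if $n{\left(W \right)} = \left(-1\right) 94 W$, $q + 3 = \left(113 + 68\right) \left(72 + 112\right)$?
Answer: $-129910418145$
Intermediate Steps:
$q = 33301$ ($q = -3 + \left(113 + 68\right) \left(72 + 112\right) = -3 + 181 \cdot 184 = -3 + 33304 = 33301$)
$n{\left(W \right)} = - 94 W$
$\left(-7320 + 49265\right) \left(33133 + n{\left(q \right)}\right) = \left(-7320 + 49265\right) \left(33133 - 3130294\right) = 41945 \left(33133 - 3130294\right) = 41945 \left(-3097161\right) = -129910418145$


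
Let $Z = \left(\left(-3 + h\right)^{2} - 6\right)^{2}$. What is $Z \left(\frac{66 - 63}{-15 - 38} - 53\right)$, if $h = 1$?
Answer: $- \frac{11248}{53} \approx -212.23$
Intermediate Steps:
$Z = 4$ ($Z = \left(\left(-3 + 1\right)^{2} - 6\right)^{2} = \left(\left(-2\right)^{2} - 6\right)^{2} = \left(4 - 6\right)^{2} = \left(-2\right)^{2} = 4$)
$Z \left(\frac{66 - 63}{-15 - 38} - 53\right) = 4 \left(\frac{66 - 63}{-15 - 38} - 53\right) = 4 \left(\frac{3}{-53} - 53\right) = 4 \left(3 \left(- \frac{1}{53}\right) - 53\right) = 4 \left(- \frac{3}{53} - 53\right) = 4 \left(- \frac{2812}{53}\right) = - \frac{11248}{53}$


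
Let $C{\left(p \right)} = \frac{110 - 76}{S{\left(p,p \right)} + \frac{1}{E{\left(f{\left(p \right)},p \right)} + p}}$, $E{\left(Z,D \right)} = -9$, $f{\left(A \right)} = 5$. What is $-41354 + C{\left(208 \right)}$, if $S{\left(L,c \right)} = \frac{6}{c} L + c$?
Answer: $- \frac{1761136032}{42587} \approx -41354.0$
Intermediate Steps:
$S{\left(L,c \right)} = c + \frac{6 L}{c}$ ($S{\left(L,c \right)} = \frac{6 L}{c} + c = c + \frac{6 L}{c}$)
$C{\left(p \right)} = \frac{34}{6 + p + \frac{1}{-9 + p}}$ ($C{\left(p \right)} = \frac{110 - 76}{\left(p + \frac{6 p}{p}\right) + \frac{1}{-9 + p}} = \frac{34}{\left(p + 6\right) + \frac{1}{-9 + p}} = \frac{34}{\left(6 + p\right) + \frac{1}{-9 + p}} = \frac{34}{6 + p + \frac{1}{-9 + p}}$)
$-41354 + C{\left(208 \right)} = -41354 + \frac{34 \left(-9 + 208\right)}{-53 + 208^{2} - 624} = -41354 + 34 \frac{1}{-53 + 43264 - 624} \cdot 199 = -41354 + 34 \cdot \frac{1}{42587} \cdot 199 = -41354 + \frac{6766}{42587} = - \frac{1761136032}{42587}$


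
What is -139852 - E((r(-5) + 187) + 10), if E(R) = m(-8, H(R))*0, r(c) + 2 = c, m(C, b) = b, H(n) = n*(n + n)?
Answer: -139852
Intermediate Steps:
H(n) = 2*n² (H(n) = n*(2*n) = 2*n²)
r(c) = -2 + c
E(R) = 0 (E(R) = (2*R²)*0 = 0)
-139852 - E((r(-5) + 187) + 10) = -139852 - 1*0 = -139852 + 0 = -139852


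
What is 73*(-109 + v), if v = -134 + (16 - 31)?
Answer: -18834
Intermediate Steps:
v = -149 (v = -134 - 15 = -149)
73*(-109 + v) = 73*(-109 - 149) = 73*(-258) = -18834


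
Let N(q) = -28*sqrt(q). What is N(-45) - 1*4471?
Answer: -4471 - 84*I*sqrt(5) ≈ -4471.0 - 187.83*I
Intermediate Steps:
N(-45) - 1*4471 = -84*I*sqrt(5) - 1*4471 = -84*I*sqrt(5) - 4471 = -4471 - 84*I*sqrt(5)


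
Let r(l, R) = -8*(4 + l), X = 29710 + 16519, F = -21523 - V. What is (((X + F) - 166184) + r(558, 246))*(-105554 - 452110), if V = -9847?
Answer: 75913127328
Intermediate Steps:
F = -11676 (F = -21523 - 1*(-9847) = -21523 + 9847 = -11676)
X = 46229
r(l, R) = -32 - 8*l
(((X + F) - 166184) + r(558, 246))*(-105554 - 452110) = (((46229 - 11676) - 166184) + (-32 - 8*558))*(-105554 - 452110) = ((34553 - 166184) + (-32 - 4464))*(-557664) = (-131631 - 4496)*(-557664) = -136127*(-557664) = 75913127328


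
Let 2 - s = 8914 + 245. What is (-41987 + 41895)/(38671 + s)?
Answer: -46/14757 ≈ -0.0031172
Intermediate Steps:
s = -9157 (s = 2 - (8914 + 245) = 2 - 1*9159 = 2 - 9159 = -9157)
(-41987 + 41895)/(38671 + s) = (-41987 + 41895)/(38671 - 9157) = -92/29514 = -92*1/29514 = -46/14757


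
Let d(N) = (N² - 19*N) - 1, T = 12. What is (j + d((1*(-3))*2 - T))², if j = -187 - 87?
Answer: 152881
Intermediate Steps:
j = -274
d(N) = -1 + N² - 19*N
(j + d((1*(-3))*2 - T))² = (-274 + (-1 + ((1*(-3))*2 - 1*12)² - 19*((1*(-3))*2 - 1*12)))² = (-274 + (-1 + (-3*2 - 12)² - 19*(-3*2 - 12)))² = (-274 + (-1 + (-6 - 12)² - 19*(-6 - 12)))² = (-274 + (-1 + (-18)² - 19*(-18)))² = (-274 + (-1 + 324 + 342))² = (-274 + 665)² = 391² = 152881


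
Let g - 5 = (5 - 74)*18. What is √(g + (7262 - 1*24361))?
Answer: 4*I*√1146 ≈ 135.41*I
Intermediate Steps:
g = -1237 (g = 5 + (5 - 74)*18 = 5 - 69*18 = 5 - 1242 = -1237)
√(g + (7262 - 1*24361)) = √(-1237 + (7262 - 1*24361)) = √(-1237 + (7262 - 24361)) = √(-1237 - 17099) = √(-18336) = 4*I*√1146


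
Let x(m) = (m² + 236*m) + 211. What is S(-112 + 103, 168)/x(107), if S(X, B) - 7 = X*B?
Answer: -1505/36912 ≈ -0.040773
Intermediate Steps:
x(m) = 211 + m² + 236*m
S(X, B) = 7 + B*X (S(X, B) = 7 + X*B = 7 + B*X)
S(-112 + 103, 168)/x(107) = (7 + 168*(-112 + 103))/(211 + 107² + 236*107) = (7 + 168*(-9))/(211 + 11449 + 25252) = (7 - 1512)/36912 = -1505*1/36912 = -1505/36912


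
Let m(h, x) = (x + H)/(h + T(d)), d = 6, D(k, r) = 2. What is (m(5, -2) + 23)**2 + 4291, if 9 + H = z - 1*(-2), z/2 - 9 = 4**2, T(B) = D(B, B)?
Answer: 251063/49 ≈ 5123.7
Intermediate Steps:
T(B) = 2
z = 50 (z = 18 + 2*4**2 = 18 + 2*16 = 18 + 32 = 50)
H = 43 (H = -9 + (50 - 1*(-2)) = -9 + (50 + 2) = -9 + 52 = 43)
m(h, x) = (43 + x)/(2 + h) (m(h, x) = (x + 43)/(h + 2) = (43 + x)/(2 + h))
(m(5, -2) + 23)**2 + 4291 = ((43 - 2)/(2 + 5) + 23)**2 + 4291 = (41/7 + 23)**2 + 4291 = (202/7)**2 + 4291 = 40804/49 + 4291 = 251063/49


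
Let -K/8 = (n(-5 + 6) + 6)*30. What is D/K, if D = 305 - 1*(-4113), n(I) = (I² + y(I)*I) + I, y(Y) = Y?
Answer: -2209/1080 ≈ -2.0454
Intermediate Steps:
n(I) = I + 2*I² (n(I) = (I² + I*I) + I = (I² + I²) + I = 2*I² + I = I + 2*I²)
K = -2160 (K = -8*((-5 + 6)*(1 + 2*(-5 + 6)) + 6)*30 = -8*(1*(1 + 2*1) + 6)*30 = -8*(1*(1 + 2) + 6)*30 = -8*(1*3 + 6)*30 = -8*(3 + 6)*30 = -72*30 = -8*270 = -2160)
D = 4418 (D = 305 + 4113 = 4418)
D/K = 4418/(-2160) = 4418*(-1/2160) = -2209/1080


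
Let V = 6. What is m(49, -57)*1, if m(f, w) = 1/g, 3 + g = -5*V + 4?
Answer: -1/29 ≈ -0.034483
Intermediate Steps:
g = -29 (g = -3 + (-5*6 + 4) = -3 + (-30 + 4) = -3 - 26 = -29)
m(f, w) = -1/29 (m(f, w) = 1/(-29) = -1/29)
m(49, -57)*1 = -1/29*1 = -1/29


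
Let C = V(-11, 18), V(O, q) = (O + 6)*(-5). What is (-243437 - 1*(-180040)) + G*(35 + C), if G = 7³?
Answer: -42817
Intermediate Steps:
V(O, q) = -30 - 5*O (V(O, q) = (6 + O)*(-5) = -30 - 5*O)
C = 25 (C = -30 - 5*(-11) = -30 + 55 = 25)
G = 343
(-243437 - 1*(-180040)) + G*(35 + C) = (-243437 - 1*(-180040)) + 343*(35 + 25) = (-243437 + 180040) + 343*60 = -63397 + 20580 = -42817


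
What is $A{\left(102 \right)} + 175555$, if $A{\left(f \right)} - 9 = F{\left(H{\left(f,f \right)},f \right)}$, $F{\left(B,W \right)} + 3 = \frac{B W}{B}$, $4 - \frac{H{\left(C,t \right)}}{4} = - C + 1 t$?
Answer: $175663$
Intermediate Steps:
$H{\left(C,t \right)} = 16 - 4 t + 4 C$ ($H{\left(C,t \right)} = 16 - 4 \left(- C + 1 t\right) = 16 - 4 \left(- C + t\right) = 16 - 4 \left(t - C\right) = 16 + \left(- 4 t + 4 C\right) = 16 - 4 t + 4 C$)
$F{\left(B,W \right)} = -3 + W$ ($F{\left(B,W \right)} = -3 + \frac{B W}{B} = -3 + W$)
$A{\left(f \right)} = 6 + f$ ($A{\left(f \right)} = 9 + \left(-3 + f\right) = 6 + f$)
$A{\left(102 \right)} + 175555 = \left(6 + 102\right) + 175555 = 108 + 175555 = 175663$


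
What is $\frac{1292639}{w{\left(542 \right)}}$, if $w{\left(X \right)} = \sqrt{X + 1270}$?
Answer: $\frac{1292639 \sqrt{453}}{906} \approx 30367.0$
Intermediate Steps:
$w{\left(X \right)} = \sqrt{1270 + X}$
$\frac{1292639}{w{\left(542 \right)}} = \frac{1292639}{\sqrt{1270 + 542}} = \frac{1292639}{\sqrt{1812}} = \frac{1292639}{2 \sqrt{453}} = 1292639 \frac{\sqrt{453}}{906} = \frac{1292639 \sqrt{453}}{906}$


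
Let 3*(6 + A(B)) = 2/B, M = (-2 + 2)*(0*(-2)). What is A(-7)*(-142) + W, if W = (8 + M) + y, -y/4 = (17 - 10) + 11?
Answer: 16832/21 ≈ 801.52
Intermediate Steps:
y = -72 (y = -4*((17 - 10) + 11) = -4*(7 + 11) = -4*18 = -72)
M = 0 (M = 0*0 = 0)
W = -64 (W = (8 + 0) - 72 = 8 - 72 = -64)
A(B) = -6 + 2/(3*B) (A(B) = -6 + (2/B)/3 = -6 + 2/(3*B))
A(-7)*(-142) + W = (-6 + (⅔)/(-7))*(-142) - 64 = (-6 + (⅔)*(-⅐))*(-142) - 64 = (-6 - 2/21)*(-142) - 64 = -128/21*(-142) - 64 = 18176/21 - 64 = 16832/21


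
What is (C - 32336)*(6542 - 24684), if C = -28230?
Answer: 1098788372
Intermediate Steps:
(C - 32336)*(6542 - 24684) = (-28230 - 32336)*(6542 - 24684) = -60566*(-18142) = 1098788372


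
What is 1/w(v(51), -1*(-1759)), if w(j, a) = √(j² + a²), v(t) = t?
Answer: √3096682/3096682 ≈ 0.00056827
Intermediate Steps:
w(j, a) = √(a² + j²)
1/w(v(51), -1*(-1759)) = 1/(√((-1*(-1759))² + 51²)) = 1/(√(1759² + 2601)) = 1/(√(3094081 + 2601)) = 1/(√3096682) = √3096682/3096682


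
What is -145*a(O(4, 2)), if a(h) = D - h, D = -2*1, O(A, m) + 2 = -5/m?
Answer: -725/2 ≈ -362.50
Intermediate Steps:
O(A, m) = -2 - 5/m
D = -2
a(h) = -2 - h
-145*a(O(4, 2)) = -145*(-2 - (-2 - 5/2)) = -145*(-2 - 1*(-9/2)) = -145*(-2 + 9/2) = -145*5/2 = -725/2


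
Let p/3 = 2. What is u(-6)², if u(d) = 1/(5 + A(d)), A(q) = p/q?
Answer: 1/16 ≈ 0.062500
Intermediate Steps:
p = 6 (p = 3*2 = 6)
A(q) = 6/q
u(d) = 1/(5 + 6/d)
u(-6)² = (-6/(6 + 5*(-6)))² = (-6/(6 - 30))² = (-6/(-24))² = (-6*(-1/24))² = (¼)² = 1/16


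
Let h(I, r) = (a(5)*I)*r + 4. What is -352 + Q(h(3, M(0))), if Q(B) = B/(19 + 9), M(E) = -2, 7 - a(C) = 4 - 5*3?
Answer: -2490/7 ≈ -355.71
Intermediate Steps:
a(C) = 18 (a(C) = 7 - (4 - 5*3) = 7 - (4 - 15) = 7 - 1*(-11) = 7 + 11 = 18)
h(I, r) = 4 + 18*I*r (h(I, r) = (18*I)*r + 4 = 18*I*r + 4 = 4 + 18*I*r)
Q(B) = B/28
-352 + Q(h(3, M(0))) = -352 + (4 + 18*3*(-2))/28 = -352 + (4 - 108)/28 = -352 + (1/28)*(-104) = -352 - 26/7 = -2490/7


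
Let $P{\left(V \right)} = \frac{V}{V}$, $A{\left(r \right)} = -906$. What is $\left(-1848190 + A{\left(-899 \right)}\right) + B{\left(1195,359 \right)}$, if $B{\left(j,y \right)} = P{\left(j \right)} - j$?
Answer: $-1850290$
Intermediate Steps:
$P{\left(V \right)} = 1$
$B{\left(j,y \right)} = 1 - j$
$\left(-1848190 + A{\left(-899 \right)}\right) + B{\left(1195,359 \right)} = \left(-1848190 - 906\right) + \left(1 - 1195\right) = -1849096 + \left(1 - 1195\right) = -1849096 - 1194 = -1850290$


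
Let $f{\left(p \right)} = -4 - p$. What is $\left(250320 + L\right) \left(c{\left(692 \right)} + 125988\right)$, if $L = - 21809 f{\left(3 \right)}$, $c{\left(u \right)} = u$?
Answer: $51049886440$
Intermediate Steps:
$L = 152663$ ($L = - 21809 \left(-4 - 3\right) = \left(-21809\right) \left(-7\right) = 152663$)
$\left(250320 + L\right) \left(c{\left(692 \right)} + 125988\right) = \left(250320 + 152663\right) \left(692 + 125988\right) = 402983 \cdot 126680 = 51049886440$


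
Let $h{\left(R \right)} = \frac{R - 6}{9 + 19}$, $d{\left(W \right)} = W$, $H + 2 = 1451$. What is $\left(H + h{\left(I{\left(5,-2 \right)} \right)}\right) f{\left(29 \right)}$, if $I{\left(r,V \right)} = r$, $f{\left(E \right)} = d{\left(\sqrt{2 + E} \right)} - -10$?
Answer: $\frac{202855}{14} + \frac{40571 \sqrt{31}}{28} \approx 22557.0$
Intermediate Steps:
$H = 1449$ ($H = -2 + 1451 = 1449$)
$f{\left(E \right)} = 10 + \sqrt{2 + E}$ ($f{\left(E \right)} = \sqrt{2 + E} - -10 = \sqrt{2 + E} + 10 = 10 + \sqrt{2 + E}$)
$h{\left(R \right)} = - \frac{3}{14} + \frac{R}{28}$ ($h{\left(R \right)} = \frac{-6 + R}{28} = \left(-6 + R\right) \frac{1}{28} = - \frac{3}{14} + \frac{R}{28}$)
$\left(H + h{\left(I{\left(5,-2 \right)} \right)}\right) f{\left(29 \right)} = \left(1449 + \left(- \frac{3}{14} + \frac{1}{28} \cdot 5\right)\right) \left(10 + \sqrt{2 + 29}\right) = \left(1449 + \left(- \frac{3}{14} + \frac{5}{28}\right)\right) \left(10 + \sqrt{31}\right) = \left(1449 - \frac{1}{28}\right) \left(10 + \sqrt{31}\right) = \frac{40571 \left(10 + \sqrt{31}\right)}{28} = \frac{202855}{14} + \frac{40571 \sqrt{31}}{28}$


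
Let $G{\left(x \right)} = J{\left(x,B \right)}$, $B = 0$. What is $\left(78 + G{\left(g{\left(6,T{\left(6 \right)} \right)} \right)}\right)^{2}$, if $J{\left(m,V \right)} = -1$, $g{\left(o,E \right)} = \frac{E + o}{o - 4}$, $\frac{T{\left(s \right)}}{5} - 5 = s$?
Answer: $5929$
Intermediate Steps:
$T{\left(s \right)} = 25 + 5 s$
$g{\left(o,E \right)} = \frac{E + o}{-4 + o}$
$G{\left(x \right)} = -1$
$\left(78 + G{\left(g{\left(6,T{\left(6 \right)} \right)} \right)}\right)^{2} = \left(78 - 1\right)^{2} = 77^{2} = 5929$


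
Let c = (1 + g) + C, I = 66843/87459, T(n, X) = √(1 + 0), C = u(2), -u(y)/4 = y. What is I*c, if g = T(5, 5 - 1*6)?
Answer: -133686/29153 ≈ -4.5857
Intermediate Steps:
u(y) = -4*y
C = -8 (C = -4*2 = -8)
T(n, X) = 1 (T(n, X) = √1 = 1)
g = 1
I = 22281/29153 (I = 66843*(1/87459) = 22281/29153 ≈ 0.76428)
c = -6 (c = (1 + 1) - 8 = 2 - 8 = -6)
I*c = (22281/29153)*(-6) = -133686/29153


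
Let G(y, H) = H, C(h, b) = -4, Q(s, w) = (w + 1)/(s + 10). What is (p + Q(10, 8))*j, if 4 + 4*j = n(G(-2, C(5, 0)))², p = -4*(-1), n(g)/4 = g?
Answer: 5607/20 ≈ 280.35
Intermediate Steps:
Q(s, w) = (1 + w)/(10 + s)
n(g) = 4*g
p = 4
j = 63 (j = -1 + (4*(-4))²/4 = -1 + (¼)*(-16)² = -1 + (¼)*256 = -1 + 64 = 63)
(p + Q(10, 8))*j = (4 + (1 + 8)/(10 + 10))*63 = (4 + 9/20)*63 = (89/20)*63 = 5607/20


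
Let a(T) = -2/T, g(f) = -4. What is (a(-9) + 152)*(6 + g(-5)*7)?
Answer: -30140/9 ≈ -3348.9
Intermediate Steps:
(a(-9) + 152)*(6 + g(-5)*7) = (-2/(-9) + 152)*(6 - 4*7) = (-2*(-1/9) + 152)*(6 - 28) = (2/9 + 152)*(-22) = (1370/9)*(-22) = -30140/9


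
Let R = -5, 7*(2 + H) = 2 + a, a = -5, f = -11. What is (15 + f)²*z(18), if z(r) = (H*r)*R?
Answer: 24480/7 ≈ 3497.1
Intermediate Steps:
H = -17/7 (H = -2 + (2 - 5)/7 = -2 + (⅐)*(-3) = -2 - 3/7 = -17/7 ≈ -2.4286)
z(r) = 85*r/7 (z(r) = -17*r/7*(-5) = 85*r/7)
(15 + f)²*z(18) = (15 - 11)²*((85/7)*18) = 4²*(1530/7) = 16*(1530/7) = 24480/7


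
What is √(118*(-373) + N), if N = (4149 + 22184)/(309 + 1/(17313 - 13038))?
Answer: I*√4790921048051929/330244 ≈ 209.59*I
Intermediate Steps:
N = 112573575/1320976 (N = 26333/(309 + 1/4275) = 26333/(1320976/4275) = 26333*(4275/1320976) = 112573575/1320976 ≈ 85.220)
√(118*(-373) + N) = √(118*(-373) + 112573575/1320976) = √(-44014 + 112573575/1320976) = √(-58028864089/1320976) = I*√4790921048051929/330244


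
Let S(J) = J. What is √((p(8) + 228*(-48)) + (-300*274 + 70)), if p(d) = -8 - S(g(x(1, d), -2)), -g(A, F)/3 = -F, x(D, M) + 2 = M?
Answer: 2*I*√23269 ≈ 305.08*I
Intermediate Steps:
x(D, M) = -2 + M
g(A, F) = 3*F (g(A, F) = -(-3)*F = 3*F)
p(d) = -2 (p(d) = -8 - 3*(-2) = -8 - 1*(-6) = -8 + 6 = -2)
√((p(8) + 228*(-48)) + (-300*274 + 70)) = √((-2 + 228*(-48)) + (-300*274 + 70)) = √((-2 - 10944) + (-82200 + 70)) = √(-10946 - 82130) = √(-93076) = 2*I*√23269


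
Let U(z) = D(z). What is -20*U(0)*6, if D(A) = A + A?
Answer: 0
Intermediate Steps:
D(A) = 2*A
U(z) = 2*z
-20*U(0)*6 = -40*0*6 = -20*0*6 = 0*6 = 0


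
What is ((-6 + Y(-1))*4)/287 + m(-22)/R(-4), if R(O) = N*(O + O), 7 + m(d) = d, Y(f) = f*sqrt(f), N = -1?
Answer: -8515/2296 - 4*I/287 ≈ -3.7086 - 0.013937*I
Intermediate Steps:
Y(f) = f**(3/2)
m(d) = -7 + d
R(O) = -2*O (R(O) = -(O + O) = -2*O)
((-6 + Y(-1))*4)/287 + m(-22)/R(-4) = ((-6 + (-1)**(3/2))*4)/287 + (-7 - 22)/((-2*(-4))) = ((-6 - I)*4)*(1/287) - 29/8 = (-24 - 4*I)*(1/287) - 29*1/8 = (-24/287 - 4*I/287) - 29/8 = -8515/2296 - 4*I/287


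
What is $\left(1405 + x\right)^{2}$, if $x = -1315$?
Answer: $8100$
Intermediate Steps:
$\left(1405 + x\right)^{2} = \left(1405 - 1315\right)^{2} = 90^{2} = 8100$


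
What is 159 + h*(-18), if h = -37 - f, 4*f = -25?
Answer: 1425/2 ≈ 712.50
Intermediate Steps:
f = -25/4 (f = (1/4)*(-25) = -25/4 ≈ -6.2500)
h = -123/4 (h = -37 - 1*(-25/4) = -37 + 25/4 = -123/4 ≈ -30.750)
159 + h*(-18) = 159 - 123/4*(-18) = 159 + 1107/2 = 1425/2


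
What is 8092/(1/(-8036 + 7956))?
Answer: -647360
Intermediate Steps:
8092/(1/(-8036 + 7956)) = 8092/(1/(-80)) = 8092/(-1/80) = 8092*(-80) = -647360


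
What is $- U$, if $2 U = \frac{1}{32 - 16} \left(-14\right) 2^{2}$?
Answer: $\frac{7}{4} \approx 1.75$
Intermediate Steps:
$U = - \frac{7}{4}$ ($U = \frac{\frac{1}{32 - 16} \left(-14\right) 2^{2}}{2} = \frac{\frac{1}{16} \left(-14\right) 4}{2} = \frac{\left(- \frac{7}{8}\right) 4}{2} = \frac{1}{2} \left(- \frac{7}{2}\right) = - \frac{7}{4} \approx -1.75$)
$- U = \left(-1\right) \left(- \frac{7}{4}\right) = \frac{7}{4}$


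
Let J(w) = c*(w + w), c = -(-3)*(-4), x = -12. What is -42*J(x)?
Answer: -12096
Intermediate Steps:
c = -12 (c = -1*12 = -12)
J(w) = -24*w (J(w) = -12*(w + w) = -24*w)
-42*J(x) = -(-1008)*(-12) = -42*288 = -12096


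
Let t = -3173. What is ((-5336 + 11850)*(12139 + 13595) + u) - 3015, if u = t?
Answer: 167625088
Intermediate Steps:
u = -3173
((-5336 + 11850)*(12139 + 13595) + u) - 3015 = ((-5336 + 11850)*(12139 + 13595) - 3173) - 3015 = (6514*25734 - 3173) - 3015 = (167631276 - 3173) - 3015 = 167628103 - 3015 = 167625088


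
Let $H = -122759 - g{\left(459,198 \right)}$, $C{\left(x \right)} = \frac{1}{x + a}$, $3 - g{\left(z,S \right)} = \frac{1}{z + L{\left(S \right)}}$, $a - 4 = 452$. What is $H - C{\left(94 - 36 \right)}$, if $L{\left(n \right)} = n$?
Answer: $- \frac{41456482019}{337698} \approx -1.2276 \cdot 10^{5}$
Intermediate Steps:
$a = 456$ ($a = 4 + 452 = 456$)
$g{\left(z,S \right)} = 3 - \frac{1}{S + z}$ ($g{\left(z,S \right)} = 3 - \frac{1}{z + S} = 3 - \frac{1}{S + z}$)
$C{\left(x \right)} = \frac{1}{456 + x}$ ($C{\left(x \right)} = \frac{1}{x + 456} = \frac{1}{456 + x}$)
$H = - \frac{80654633}{657}$ ($H = -122759 - \frac{-1 + 3 \cdot 198 + 3 \cdot 459}{198 + 459} = -122759 - \frac{-1 + 594 + 1377}{657} = -122759 - \frac{1}{657} \cdot 1970 = -122759 - \frac{1970}{657} = - \frac{80654633}{657} \approx -1.2276 \cdot 10^{5}$)
$H - C{\left(94 - 36 \right)} = - \frac{80654633}{657} - \frac{1}{456 + \left(94 - 36\right)} = - \frac{80654633}{657} - \frac{1}{456 + 58} = - \frac{80654633}{657} - \frac{1}{514} = - \frac{41456482019}{337698}$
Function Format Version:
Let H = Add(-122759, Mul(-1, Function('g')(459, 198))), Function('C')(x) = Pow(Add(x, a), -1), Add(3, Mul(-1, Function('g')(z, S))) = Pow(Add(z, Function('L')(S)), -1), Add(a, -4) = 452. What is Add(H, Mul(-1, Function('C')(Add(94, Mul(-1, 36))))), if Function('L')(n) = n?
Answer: Rational(-41456482019, 337698) ≈ -1.2276e+5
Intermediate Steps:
a = 456 (a = Add(4, 452) = 456)
Function('g')(z, S) = Add(3, Mul(-1, Pow(Add(S, z), -1))) (Function('g')(z, S) = Add(3, Mul(-1, Pow(Add(z, S), -1))) = Add(3, Mul(-1, Pow(Add(S, z), -1))))
Function('C')(x) = Pow(Add(456, x), -1) (Function('C')(x) = Pow(Add(x, 456), -1) = Pow(Add(456, x), -1))
H = Rational(-80654633, 657) (H = Add(-122759, Mul(-1, Mul(Pow(Add(198, 459), -1), Add(-1, Mul(3, 198), Mul(3, 459))))) = Add(-122759, Mul(-1, Mul(Pow(657, -1), Add(-1, 594, 1377)))) = Add(-122759, Mul(-1, Mul(Rational(1, 657), 1970))) = Add(-122759, Mul(-1, Rational(1970, 657))) = Add(-122759, Rational(-1970, 657)) = Rational(-80654633, 657) ≈ -1.2276e+5)
Add(H, Mul(-1, Function('C')(Add(94, Mul(-1, 36))))) = Add(Rational(-80654633, 657), Mul(-1, Pow(Add(456, Add(94, Mul(-1, 36))), -1))) = Add(Rational(-80654633, 657), Mul(-1, Pow(Add(456, Add(94, -36)), -1))) = Add(Rational(-80654633, 657), Mul(-1, Pow(Add(456, 58), -1))) = Add(Rational(-80654633, 657), Mul(-1, Pow(514, -1))) = Add(Rational(-80654633, 657), Mul(-1, Rational(1, 514))) = Add(Rational(-80654633, 657), Rational(-1, 514)) = Rational(-41456482019, 337698)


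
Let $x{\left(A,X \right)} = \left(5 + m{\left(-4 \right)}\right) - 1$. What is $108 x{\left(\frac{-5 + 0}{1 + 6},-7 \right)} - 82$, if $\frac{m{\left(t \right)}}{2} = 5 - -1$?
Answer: $1646$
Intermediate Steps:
$m{\left(t \right)} = 12$ ($m{\left(t \right)} = 2 \left(5 - -1\right) = 2 \left(5 + 1\right) = 2 \cdot 6 = 12$)
$x{\left(A,X \right)} = 16$ ($x{\left(A,X \right)} = \left(5 + 12\right) - 1 = 17 - 1 = 16$)
$108 x{\left(\frac{-5 + 0}{1 + 6},-7 \right)} - 82 = 108 \cdot 16 - 82 = 1728 - 82 = 1646$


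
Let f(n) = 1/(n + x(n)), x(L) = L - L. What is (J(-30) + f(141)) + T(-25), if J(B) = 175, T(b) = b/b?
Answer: 24817/141 ≈ 176.01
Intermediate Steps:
x(L) = 0
f(n) = 1/n (f(n) = 1/(n + 0) = 1/n)
T(b) = 1
(J(-30) + f(141)) + T(-25) = (175 + 1/141) + 1 = 24676/141 + 1 = 24817/141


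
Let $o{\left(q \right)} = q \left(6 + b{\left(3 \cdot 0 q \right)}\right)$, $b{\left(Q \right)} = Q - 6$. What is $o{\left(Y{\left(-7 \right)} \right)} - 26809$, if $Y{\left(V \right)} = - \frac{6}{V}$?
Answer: $-26809$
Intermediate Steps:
$b{\left(Q \right)} = -6 + Q$ ($b{\left(Q \right)} = Q - 6 = -6 + Q$)
$o{\left(q \right)} = 0$ ($o{\left(q \right)} = q \left(6 + \left(-6 + 3 \cdot 0 q\right)\right) = q \left(6 - \left(6 + 0 q\right)\right) = q \left(6 + \left(-6 + 0\right)\right) = q \left(6 - 6\right) = q 0 = 0$)
$o{\left(Y{\left(-7 \right)} \right)} - 26809 = 0 - 26809 = -26809$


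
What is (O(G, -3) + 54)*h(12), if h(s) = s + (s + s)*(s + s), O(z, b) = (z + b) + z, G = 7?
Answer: 38220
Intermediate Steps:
O(z, b) = b + 2*z (O(z, b) = (b + z) + z = b + 2*z)
h(s) = s + 4*s² (h(s) = s + (2*s)*(2*s) = s + 4*s²)
(O(G, -3) + 54)*h(12) = ((-3 + 2*7) + 54)*(12*(1 + 4*12)) = ((-3 + 14) + 54)*(12*(1 + 48)) = (11 + 54)*(12*49) = 65*588 = 38220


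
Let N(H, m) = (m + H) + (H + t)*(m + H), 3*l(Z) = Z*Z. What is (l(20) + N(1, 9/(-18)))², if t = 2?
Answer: 164836/9 ≈ 18315.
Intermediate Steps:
l(Z) = Z²/3 (l(Z) = (Z*Z)/3 = Z²/3)
N(H, m) = H + m + (2 + H)*(H + m) (N(H, m) = (m + H) + (H + 2)*(m + H) = (H + m) + (2 + H)*(H + m) = H + m + (2 + H)*(H + m))
(l(20) + N(1, 9/(-18)))² = ((⅓)*20² + (1² + 3*1 + 3*(9/(-18)) + 1*(9/(-18))))² = ((⅓)*400 + (1 + 3 + 3*(9*(-1/18)) + 1*(9*(-1/18))))² = (400/3 + (1 + 3 + 3*(-½) + 1*(-½)))² = (400/3 + (1 + 3 - 3/2 - ½))² = (400/3 + 2)² = (406/3)² = 164836/9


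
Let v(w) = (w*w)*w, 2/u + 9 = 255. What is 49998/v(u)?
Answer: 93039628266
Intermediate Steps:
u = 1/123 (u = 2/(-9 + 255) = 2/246 = 2*(1/246) = 1/123 ≈ 0.0081301)
v(w) = w**3 (v(w) = w**2*w = w**3)
49998/v(u) = 49998/((1/123)**3) = 49998/(1/1860867) = 49998*1860867 = 93039628266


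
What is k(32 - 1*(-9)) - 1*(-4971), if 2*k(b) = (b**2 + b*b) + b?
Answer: 13345/2 ≈ 6672.5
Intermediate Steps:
k(b) = b**2 + b/2 (k(b) = ((b**2 + b*b) + b)/2 = ((b**2 + b**2) + b)/2 = (2*b**2 + b)/2 = (b + 2*b**2)/2 = b**2 + b/2)
k(32 - 1*(-9)) - 1*(-4971) = (32 - 1*(-9))*(1/2 + (32 - 1*(-9))) - 1*(-4971) = (32 + 9)*(1/2 + (32 + 9)) + 4971 = 41*(1/2 + 41) + 4971 = 41*(83/2) + 4971 = 3403/2 + 4971 = 13345/2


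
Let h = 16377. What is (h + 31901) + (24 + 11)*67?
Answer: 50623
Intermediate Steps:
(h + 31901) + (24 + 11)*67 = (16377 + 31901) + (24 + 11)*67 = 48278 + 35*67 = 48278 + 2345 = 50623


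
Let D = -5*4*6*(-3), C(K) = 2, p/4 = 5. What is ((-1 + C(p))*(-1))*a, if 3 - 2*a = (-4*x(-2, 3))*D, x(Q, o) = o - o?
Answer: -3/2 ≈ -1.5000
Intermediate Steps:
p = 20 (p = 4*5 = 20)
x(Q, o) = 0
D = 360 (D = -120*(-3) = -5*(-72) = 360)
a = 3/2 (a = 3/2 - (-4*0)*360/2 = 3/2 - 0*360 = 3/2 - ½*0 = 3/2 + 0 = 3/2 ≈ 1.5000)
((-1 + C(p))*(-1))*a = ((-1 + 2)*(-1))*(3/2) = (1*(-1))*(3/2) = -1*3/2 = -3/2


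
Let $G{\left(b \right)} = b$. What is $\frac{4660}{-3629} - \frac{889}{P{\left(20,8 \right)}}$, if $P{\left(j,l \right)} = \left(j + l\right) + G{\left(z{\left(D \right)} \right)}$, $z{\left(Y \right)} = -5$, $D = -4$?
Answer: $- \frac{3333361}{83467} \approx -39.936$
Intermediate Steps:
$P{\left(j,l \right)} = -5 + j + l$ ($P{\left(j,l \right)} = \left(j + l\right) - 5 = -5 + j + l$)
$\frac{4660}{-3629} - \frac{889}{P{\left(20,8 \right)}} = \frac{4660}{-3629} - \frac{889}{-5 + 20 + 8} = 4660 \left(- \frac{1}{3629}\right) - \frac{889}{23} = - \frac{4660}{3629} - \frac{889}{23} = - \frac{3333361}{83467}$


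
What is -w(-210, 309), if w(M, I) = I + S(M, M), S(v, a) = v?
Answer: -99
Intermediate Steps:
w(M, I) = I + M
-w(-210, 309) = -(309 - 210) = -1*99 = -99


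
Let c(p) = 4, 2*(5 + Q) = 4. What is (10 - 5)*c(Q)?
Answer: 20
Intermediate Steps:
Q = -3 (Q = -5 + (½)*4 = -5 + 2 = -3)
(10 - 5)*c(Q) = (10 - 5)*4 = 5*4 = 20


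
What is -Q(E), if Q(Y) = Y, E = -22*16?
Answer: 352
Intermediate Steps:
E = -352
-Q(E) = -1*(-352) = 352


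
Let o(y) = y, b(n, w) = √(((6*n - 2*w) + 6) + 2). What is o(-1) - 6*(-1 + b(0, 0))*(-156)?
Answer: -937 + 1872*√2 ≈ 1710.4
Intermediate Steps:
b(n, w) = √(8 - 2*w + 6*n) (b(n, w) = √(((-2*w + 6*n) + 6) + 2) = √((6 - 2*w + 6*n) + 2) = √(8 - 2*w + 6*n))
o(-1) - 6*(-1 + b(0, 0))*(-156) = -1 - 6*(-1 + √(8 - 2*0 + 6*0))*(-156) = -1 - 6*(-1 + √(8 + 0 + 0))*(-156) = -1 - 6*(-1 + √8)*(-156) = -1 - 6*(-1 + 2*√2)*(-156) = -1 + (6 - 12*√2)*(-156) = -1 + (-936 + 1872*√2) = -937 + 1872*√2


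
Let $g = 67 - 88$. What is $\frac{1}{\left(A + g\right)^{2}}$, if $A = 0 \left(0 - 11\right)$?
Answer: $\frac{1}{441} \approx 0.0022676$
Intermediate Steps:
$g = -21$ ($g = 67 - 88 = -21$)
$A = 0$ ($A = 0 \left(-11\right) = 0$)
$\frac{1}{\left(A + g\right)^{2}} = \frac{1}{\left(0 - 21\right)^{2}} = \frac{1}{\left(-21\right)^{2}} = \frac{1}{441}$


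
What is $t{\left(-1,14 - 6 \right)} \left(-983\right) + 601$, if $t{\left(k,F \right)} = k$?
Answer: $1584$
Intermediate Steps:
$t{\left(-1,14 - 6 \right)} \left(-983\right) + 601 = \left(-1\right) \left(-983\right) + 601 = 983 + 601 = 1584$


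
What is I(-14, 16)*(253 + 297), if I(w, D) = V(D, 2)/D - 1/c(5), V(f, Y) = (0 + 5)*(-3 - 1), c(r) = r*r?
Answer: -1419/2 ≈ -709.50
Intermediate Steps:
c(r) = r²
V(f, Y) = -20 (V(f, Y) = 5*(-4) = -20)
I(w, D) = -1/25 - 20/D (I(w, D) = -20/D - 1/(5²) = -20/D - 1/25 = -1/25 - 20/D)
I(-14, 16)*(253 + 297) = ((1/25)*(-500 - 1*16)/16)*(253 + 297) = ((1/25)*(1/16)*(-500 - 16))*550 = ((1/25)*(1/16)*(-516))*550 = -129/100*550 = -1419/2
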